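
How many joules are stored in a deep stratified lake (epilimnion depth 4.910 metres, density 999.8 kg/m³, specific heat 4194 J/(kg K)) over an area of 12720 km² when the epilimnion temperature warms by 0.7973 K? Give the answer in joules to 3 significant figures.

2.09×10^17 J

Areal heat capacity C = ρ c_p D = 999.8 × 4194 × 4.910 = 2.06×10^7 J/(m²·K).
Heat per unit area: q = C ΔT = 2.06×10^7 × 0.7973 = 1.64×10^7 J/m².
Total heat: Q = q × A = 1.64×10^7 × (12720 × 10⁶ m²) = 2.09×10^17 J.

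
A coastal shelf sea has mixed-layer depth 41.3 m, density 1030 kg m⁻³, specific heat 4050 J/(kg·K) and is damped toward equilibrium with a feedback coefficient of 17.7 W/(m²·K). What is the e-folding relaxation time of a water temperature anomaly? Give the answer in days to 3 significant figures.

113 days

Areal heat capacity C = ρ c_p D = 1030 × 4050 × 41.3 = 1.72×10^8 J m⁻² K⁻¹.
Relaxation time τ = C / λ = 1.72×10^8 / 17.7 = 9.73×10^6 s.
In days: 9.73×10^6 s / (86400 s/day) = 113 days.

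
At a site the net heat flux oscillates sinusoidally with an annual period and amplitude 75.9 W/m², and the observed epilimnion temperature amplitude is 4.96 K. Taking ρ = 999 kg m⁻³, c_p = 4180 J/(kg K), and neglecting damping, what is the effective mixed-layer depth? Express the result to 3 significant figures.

18.4 m

ω = 2π / 3.15×10^7 s = 1.99×10^-7 s⁻¹.
Required C = F₀ / (A ω) = 75.9 / (4.96 × 1.99×10^-7) = 7.68×10^7 J/(m²·K).
D = C / (ρ c_p) = 7.68×10^7 / (999 × 4180) = 18.4 m.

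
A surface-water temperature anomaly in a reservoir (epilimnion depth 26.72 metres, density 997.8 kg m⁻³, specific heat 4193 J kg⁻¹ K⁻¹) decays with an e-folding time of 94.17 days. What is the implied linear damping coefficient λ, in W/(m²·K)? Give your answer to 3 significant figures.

Areal heat capacity C = ρ c_p D = 997.8 × 4193 × 26.72 = 1.12×10^8 J/(m²·K).
τ = 94.17 days = 8.14×10^6 s.
λ = C / τ = 1.12×10^8 / 8.14×10^6 = 13.7 W/(m²·K).

13.7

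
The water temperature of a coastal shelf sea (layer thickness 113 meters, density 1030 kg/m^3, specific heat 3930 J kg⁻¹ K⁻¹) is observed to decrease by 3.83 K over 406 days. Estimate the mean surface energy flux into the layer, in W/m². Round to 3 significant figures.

-49.9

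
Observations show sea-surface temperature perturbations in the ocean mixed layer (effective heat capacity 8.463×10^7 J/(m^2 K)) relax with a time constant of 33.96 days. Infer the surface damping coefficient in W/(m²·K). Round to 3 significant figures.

28.8

Areal heat capacity C = 8.463×10^7 J/(m^2 K) (given).
τ = 33.96 days = 2.93×10^6 s.
λ = C / τ = 8.46×10^7 / 2.93×10^6 = 28.8 W/(m²·K).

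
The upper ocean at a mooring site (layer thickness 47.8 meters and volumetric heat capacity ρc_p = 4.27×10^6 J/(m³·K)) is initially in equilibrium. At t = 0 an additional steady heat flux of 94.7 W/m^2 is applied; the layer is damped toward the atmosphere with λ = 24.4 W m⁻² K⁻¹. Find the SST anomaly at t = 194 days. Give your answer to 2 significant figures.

Areal heat capacity C = ρc_p × D = 4.27×10^6 × 47.8 = 2.04×10^8 J m⁻² K⁻¹.
τ = C / λ = 2.04×10^8 / 24.4 = 8.37×10^6 s.
Equilibrium anomaly ΔT_eq = F / λ = 94.7 / 24.4 = 3.88 K.
t = 194 days = 1.68×10^7 s, so t/τ = 2.00.
ΔT(t) = ΔT_eq (1 − e^(−t/τ)) = 3.88 × (1 − e^−2.00) = 3.36 K.

3.4 K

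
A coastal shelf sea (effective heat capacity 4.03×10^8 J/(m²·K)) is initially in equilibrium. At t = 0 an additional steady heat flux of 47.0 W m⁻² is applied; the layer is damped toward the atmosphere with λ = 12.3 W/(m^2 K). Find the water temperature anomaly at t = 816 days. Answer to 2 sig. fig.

Areal heat capacity C = 4.03×10^8 J/(m²·K) (given).
τ = C / λ = 4.03×10^8 / 12.3 = 3.28×10^7 s.
Equilibrium anomaly ΔT_eq = F / λ = 47.0 / 12.3 = 3.82 K.
t = 816 days = 7.05×10^7 s, so t/τ = 2.15.
ΔT(t) = ΔT_eq (1 − e^(−t/τ)) = 3.82 × (1 − e^−2.15) = 3.38 K.

3.4 K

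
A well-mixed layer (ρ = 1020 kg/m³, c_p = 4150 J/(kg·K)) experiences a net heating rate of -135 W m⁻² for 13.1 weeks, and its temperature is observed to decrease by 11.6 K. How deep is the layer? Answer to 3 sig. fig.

21.8 m

Heat input Q = F Δt = -135 × 7.92×10^6 s = -1.07×10^9 J/m².
Required areal heat capacity C = Q / ΔT = 9.22×10^7 J/(m²·K).
Depth D = C / (ρ c_p) = 9.22×10^7 / (1020 × 4150) = 21.8 m.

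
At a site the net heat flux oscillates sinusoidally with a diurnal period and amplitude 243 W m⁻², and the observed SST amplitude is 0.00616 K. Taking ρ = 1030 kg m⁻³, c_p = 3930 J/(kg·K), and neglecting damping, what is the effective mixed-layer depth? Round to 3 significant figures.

ω = 2π / 86400 s = 7.27×10^-5 s⁻¹.
Required C = F₀ / (A ω) = 243 / (0.00616 × 7.27×10^-5) = 5.42×10^8 J/(m²·K).
D = C / (ρ c_p) = 5.42×10^8 / (1030 × 3930) = 134 m.

134 m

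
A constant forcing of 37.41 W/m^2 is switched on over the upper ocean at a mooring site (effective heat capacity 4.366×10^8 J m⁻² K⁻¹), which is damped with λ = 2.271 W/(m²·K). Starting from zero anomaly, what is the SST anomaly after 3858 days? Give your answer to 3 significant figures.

13.6 K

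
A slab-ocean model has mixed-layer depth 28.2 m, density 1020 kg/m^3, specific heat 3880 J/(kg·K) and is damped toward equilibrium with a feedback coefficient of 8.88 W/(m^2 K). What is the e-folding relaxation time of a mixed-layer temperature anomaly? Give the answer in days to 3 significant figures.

Areal heat capacity C = ρ c_p D = 1020 × 3880 × 28.2 = 1.12×10^8 J/(m^2 K).
Relaxation time τ = C / λ = 1.12×10^8 / 8.88 = 1.26×10^7 s.
In days: 1.26×10^7 s / (86400 s/day) = 145 days.

145 days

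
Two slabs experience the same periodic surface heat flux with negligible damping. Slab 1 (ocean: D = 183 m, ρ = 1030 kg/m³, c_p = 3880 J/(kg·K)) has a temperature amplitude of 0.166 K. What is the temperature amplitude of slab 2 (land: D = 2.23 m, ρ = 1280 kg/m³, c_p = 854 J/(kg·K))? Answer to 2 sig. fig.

50 K

C_ocean = 7.31×10^8 J/(m²·K); C_land = 2.44×10^6 J/(m²·K).
A ∝ 1/C ⇒ A_land = A_ocean × C_ocean/C_land = 0.166 × 300 = 49.8 K.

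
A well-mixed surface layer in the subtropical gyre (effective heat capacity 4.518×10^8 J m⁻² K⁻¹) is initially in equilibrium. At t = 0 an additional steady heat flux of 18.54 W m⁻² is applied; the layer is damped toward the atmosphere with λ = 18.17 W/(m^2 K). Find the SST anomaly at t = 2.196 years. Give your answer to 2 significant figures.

Areal heat capacity C = 4.518×10^8 J m⁻² K⁻¹ (given).
τ = C / λ = 4.52×10^8 / 18.17 = 2.49×10^7 s.
Equilibrium anomaly ΔT_eq = F / λ = 18.54 / 18.17 = 1.02 K.
t = 2.196 years = 6.93×10^7 s, so t/τ = 2.79.
ΔT(t) = ΔT_eq (1 − e^(−t/τ)) = 1.02 × (1 − e^−2.79) = 0.958 K.

0.96 K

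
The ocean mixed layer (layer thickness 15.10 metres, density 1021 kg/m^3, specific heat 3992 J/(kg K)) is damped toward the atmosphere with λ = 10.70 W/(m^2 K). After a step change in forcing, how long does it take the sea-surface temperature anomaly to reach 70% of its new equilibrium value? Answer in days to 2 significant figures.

80 days

Areal heat capacity C = ρ c_p D = 1021 × 3992 × 15.10 = 6.15×10^7 J/(m^2 K).
τ = C / λ = 6.15×10^7 / 10.70 = 5.75×10^6 s.
Fraction reached: 1 − e^(−t/τ) = 0.70 ⇒ t = −τ ln(1 − 0.70) = τ × 1.20.
t = 6.93×10^6 s = 80.2 days.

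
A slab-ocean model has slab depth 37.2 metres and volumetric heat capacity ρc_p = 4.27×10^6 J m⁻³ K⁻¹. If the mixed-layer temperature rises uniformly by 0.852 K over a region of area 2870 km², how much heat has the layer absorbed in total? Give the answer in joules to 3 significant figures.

3.88×10^17 J

Areal heat capacity C = ρc_p × D = 4.27×10^6 × 37.2 = 1.59×10^8 J m⁻² K⁻¹.
Heat per unit area: q = C ΔT = 1.59×10^8 × 0.852 = 1.35×10^8 J/m².
Total heat: Q = q × A = 1.35×10^8 × (2870 × 10⁶ m²) = 3.88×10^17 J.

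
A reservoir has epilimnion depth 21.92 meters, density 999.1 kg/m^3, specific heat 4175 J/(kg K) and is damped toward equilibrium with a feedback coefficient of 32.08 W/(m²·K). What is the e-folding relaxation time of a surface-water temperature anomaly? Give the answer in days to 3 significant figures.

Areal heat capacity C = ρ c_p D = 999.1 × 4175 × 21.92 = 9.14×10^7 J/(m^2 K).
Relaxation time τ = C / λ = 9.14×10^7 / 32.08 = 2.85×10^6 s.
In days: 2.85×10^6 s / (86400 s/day) = 33.0 days.

33.0 days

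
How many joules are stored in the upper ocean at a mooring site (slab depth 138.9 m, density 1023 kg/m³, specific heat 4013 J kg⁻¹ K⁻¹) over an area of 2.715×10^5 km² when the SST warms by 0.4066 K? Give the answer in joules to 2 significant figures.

Areal heat capacity C = ρ c_p D = 1023 × 4013 × 138.9 = 5.70×10^8 J/(m^2 K).
Heat per unit area: q = C ΔT = 5.70×10^8 × 0.4066 = 2.32×10^8 J/m².
Total heat: Q = q × A = 2.32×10^8 × (2.715×10^5 × 10⁶ m²) = 6.29×10^19 J.

6.3×10^19 J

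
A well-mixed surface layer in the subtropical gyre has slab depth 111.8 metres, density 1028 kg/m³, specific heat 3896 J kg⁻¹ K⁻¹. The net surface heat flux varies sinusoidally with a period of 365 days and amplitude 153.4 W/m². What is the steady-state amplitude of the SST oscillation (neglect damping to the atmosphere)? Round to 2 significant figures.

1.7 K

Areal heat capacity C = ρ c_p D = 1028 × 3896 × 111.8 = 4.48×10^8 J/(m^2 K).
Angular frequency ω = 2π / T = 2π / 3.15×10^7 s = 1.99×10^-7 s⁻¹.
Cω = 4.48×10^8 × 1.99×10^-7 = 89.2 W/(m²·K).
Amplitude A = F₀ / (Cω) = 153.4 / 89.2 = 1.72 K.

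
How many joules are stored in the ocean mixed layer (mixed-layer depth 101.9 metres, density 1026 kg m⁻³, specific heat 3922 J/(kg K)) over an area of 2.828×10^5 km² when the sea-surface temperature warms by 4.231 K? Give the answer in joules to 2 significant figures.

4.9×10^20 J

Areal heat capacity C = ρ c_p D = 1026 × 3922 × 101.9 = 4.10×10^8 J/(m²·K).
Heat per unit area: q = C ΔT = 4.10×10^8 × 4.231 = 1.73×10^9 J/m².
Total heat: Q = q × A = 1.73×10^9 × (2.828×10^5 × 10⁶ m²) = 4.91×10^20 J.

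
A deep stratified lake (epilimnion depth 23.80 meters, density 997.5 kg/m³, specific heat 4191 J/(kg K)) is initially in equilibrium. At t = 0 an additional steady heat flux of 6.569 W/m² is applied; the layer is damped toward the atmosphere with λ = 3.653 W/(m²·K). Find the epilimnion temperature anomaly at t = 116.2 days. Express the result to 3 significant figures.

0.554 K

Areal heat capacity C = ρ c_p D = 997.5 × 4191 × 23.80 = 9.95×10^7 J/(m²·K).
τ = C / λ = 9.95×10^7 / 3.653 = 2.72×10^7 s.
Equilibrium anomaly ΔT_eq = F / λ = 6.569 / 3.653 = 1.80 K.
t = 116.2 days = 1.00×10^7 s, so t/τ = 0.369.
ΔT(t) = ΔT_eq (1 − e^(−t/τ)) = 1.80 × (1 − e^−0.369) = 0.554 K.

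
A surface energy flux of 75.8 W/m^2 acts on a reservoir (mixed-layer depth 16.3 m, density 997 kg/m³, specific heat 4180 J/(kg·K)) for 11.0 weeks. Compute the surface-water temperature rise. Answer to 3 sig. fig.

Areal heat capacity C = ρ c_p D = 997 × 4180 × 16.3 = 6.79×10^7 J/(m^2 K).
Net heat input Q = F Δt = 75.8 × (11.0 weeks × 6.048×10^5 s/week) = 5.04×10^8 J/m².
ΔT = Q / C = 5.04×10^8 / 6.79×10^7 = 7.42 K.

7.42 K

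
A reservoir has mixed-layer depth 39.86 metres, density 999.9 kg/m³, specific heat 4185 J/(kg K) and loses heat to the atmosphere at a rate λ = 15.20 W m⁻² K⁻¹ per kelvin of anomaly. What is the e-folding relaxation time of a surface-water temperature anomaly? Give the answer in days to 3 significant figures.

Areal heat capacity C = ρ c_p D = 999.9 × 4185 × 39.86 = 1.67×10^8 J m⁻² K⁻¹.
Relaxation time τ = C / λ = 1.67×10^8 / 15.20 = 1.10×10^7 s.
In days: 1.10×10^7 s / (86400 s/day) = 127 days.

127 days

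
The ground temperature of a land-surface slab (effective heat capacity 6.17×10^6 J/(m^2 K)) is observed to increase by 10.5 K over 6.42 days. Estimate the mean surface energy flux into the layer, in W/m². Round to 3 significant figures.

Areal heat capacity C = 6.17×10^6 J/(m^2 K) (given).
Required heat per unit area: Q = C ΔT = 6.17×10^6 × 10.5 = 6.48×10^7 J/m².
Flux F = Q / Δt = 6.48×10^7 / 5.55×10^5 s = 117 W/m².

117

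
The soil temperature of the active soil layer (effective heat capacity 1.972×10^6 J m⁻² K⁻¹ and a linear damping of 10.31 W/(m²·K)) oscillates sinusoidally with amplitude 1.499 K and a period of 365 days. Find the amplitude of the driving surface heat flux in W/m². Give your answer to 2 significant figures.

Areal heat capacity C = 1.972×10^6 J m⁻² K⁻¹ (given).
ω = 2π / 3.15×10^7 s = 1.99×10^-7 s⁻¹.
√((Cω)² + λ²) = √((0.393)² + 10.31²) = 10.3 W/(m²·K).
F₀ = A × √((Cω)²+λ²) = 1.499 × 10.3 = 15.5 W/m².

15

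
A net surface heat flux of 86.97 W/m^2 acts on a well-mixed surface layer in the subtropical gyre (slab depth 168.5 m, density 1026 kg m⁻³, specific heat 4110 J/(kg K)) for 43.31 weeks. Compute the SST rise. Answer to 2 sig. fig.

3.2 K

Areal heat capacity C = ρ c_p D = 1026 × 4110 × 168.5 = 7.11×10^8 J/(m^2 K).
Net heat input Q = F Δt = 86.97 × (43.31 weeks × 6.048×10^5 s/week) = 2.28×10^9 J/m².
ΔT = Q / C = 2.28×10^9 / 7.11×10^8 = 3.21 K.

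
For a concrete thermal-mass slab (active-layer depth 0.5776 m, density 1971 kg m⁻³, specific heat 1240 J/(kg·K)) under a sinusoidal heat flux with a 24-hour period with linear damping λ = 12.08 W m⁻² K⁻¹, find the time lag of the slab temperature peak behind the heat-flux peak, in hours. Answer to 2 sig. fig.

Areal heat capacity C = ρ c_p D = 1971 × 1240 × 0.5776 = 1.41×10^6 J/(m^2 K).
ω = 2π / 86400 s = 7.27×10^-5 s⁻¹.
Phase lag φ = arctan(Cω/λ) = arctan(103/12.08) = 1.45 rad.
Time lag = φ / ω = 1.45 / 7.27×10^-5 = 20000 s = 5.55 hours.

5.6 hours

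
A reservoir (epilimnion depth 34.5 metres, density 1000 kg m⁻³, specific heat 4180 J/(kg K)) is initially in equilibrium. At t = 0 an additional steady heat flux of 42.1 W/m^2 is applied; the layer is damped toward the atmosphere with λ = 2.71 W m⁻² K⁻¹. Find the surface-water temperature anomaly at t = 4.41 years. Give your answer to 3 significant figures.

14.4 K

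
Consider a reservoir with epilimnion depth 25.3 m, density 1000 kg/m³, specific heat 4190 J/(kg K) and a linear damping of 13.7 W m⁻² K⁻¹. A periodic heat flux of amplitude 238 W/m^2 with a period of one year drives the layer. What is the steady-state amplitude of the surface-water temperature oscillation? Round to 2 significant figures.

9.5 K

Areal heat capacity C = ρ c_p D = 1000 × 4190 × 25.3 = 1.06×10^8 J m⁻² K⁻¹.
Angular frequency ω = 2π / T = 2π / 3.15×10^7 s = 1.99×10^-7 s⁻¹.
√((Cω)² + λ²) = √((21.1)² + 13.7²) = 25.2 W/(m²·K).
Amplitude A = F₀ / √((Cω)²+λ²) = 238 / 25.2 = 9.45 K.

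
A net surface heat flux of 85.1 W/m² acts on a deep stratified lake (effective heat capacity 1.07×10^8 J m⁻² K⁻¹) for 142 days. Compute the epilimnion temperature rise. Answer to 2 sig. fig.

Areal heat capacity C = 1.07×10^8 J m⁻² K⁻¹ (given).
Net heat input Q = F Δt = 85.1 × (142 days × 86400 s/day) = 1.04×10^9 J/m².
ΔT = Q / C = 1.04×10^9 / 1.07×10^8 = 9.76 K.

9.8 K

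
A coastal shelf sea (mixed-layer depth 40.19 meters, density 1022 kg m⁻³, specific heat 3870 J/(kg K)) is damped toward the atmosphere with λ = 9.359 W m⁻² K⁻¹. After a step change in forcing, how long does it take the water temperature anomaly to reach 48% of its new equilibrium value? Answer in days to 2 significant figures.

Areal heat capacity C = ρ c_p D = 1022 × 3870 × 40.19 = 1.59×10^8 J/(m²·K).
τ = C / λ = 1.59×10^8 / 9.359 = 1.70×10^7 s.
Fraction reached: 1 − e^(−t/τ) = 0.48 ⇒ t = −τ ln(1 − 0.48) = τ × 0.654.
t = 1.11×10^7 s = 129 days.

130 days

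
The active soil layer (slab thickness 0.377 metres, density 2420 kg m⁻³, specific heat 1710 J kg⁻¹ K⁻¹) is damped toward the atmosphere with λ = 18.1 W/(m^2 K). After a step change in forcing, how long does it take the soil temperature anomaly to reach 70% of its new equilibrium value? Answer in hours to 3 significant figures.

Areal heat capacity C = ρ c_p D = 2420 × 1710 × 0.377 = 1.56×10^6 J m⁻² K⁻¹.
τ = C / λ = 1.56×10^6 / 18.1 = 86200 s.
Fraction reached: 1 − e^(−t/τ) = 0.70 ⇒ t = −τ ln(1 − 0.70) = τ × 1.20.
t = 1.04×10^5 s = 28.8 hours.

28.8 hours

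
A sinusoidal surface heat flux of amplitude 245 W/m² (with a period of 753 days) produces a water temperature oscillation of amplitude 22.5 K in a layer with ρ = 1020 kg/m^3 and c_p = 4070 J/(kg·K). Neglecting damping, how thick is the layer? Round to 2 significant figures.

ω = 2π / 6.51×10^7 s = 9.66×10^-8 s⁻¹.
Required C = F₀ / (A ω) = 245 / (22.5 × 9.66×10^-8) = 1.13×10^8 J/(m²·K).
D = C / (ρ c_p) = 1.13×10^8 / (1020 × 4070) = 27.2 m.

27 m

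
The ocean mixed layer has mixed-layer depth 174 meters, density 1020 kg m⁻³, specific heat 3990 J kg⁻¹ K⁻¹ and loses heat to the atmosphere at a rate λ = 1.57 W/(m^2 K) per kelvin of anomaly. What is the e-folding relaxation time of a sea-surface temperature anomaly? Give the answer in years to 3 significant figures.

Areal heat capacity C = ρ c_p D = 1020 × 3990 × 174 = 7.08×10^8 J/(m²·K).
Relaxation time τ = C / λ = 7.08×10^8 / 1.57 = 4.51×10^8 s.
In years: 4.51×10^8 s / (3.156×10^7 s/year) = 14.3 years.

14.3 years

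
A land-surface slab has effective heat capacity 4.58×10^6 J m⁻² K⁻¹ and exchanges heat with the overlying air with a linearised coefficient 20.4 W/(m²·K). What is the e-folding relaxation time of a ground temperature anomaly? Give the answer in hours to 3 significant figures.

Areal heat capacity C = 4.58×10^6 J m⁻² K⁻¹ (given).
Relaxation time τ = C / λ = 4.58×10^6 / 20.4 = 2.25×10^5 s.
In hours: 2.25×10^5 s / (3600 s/hour) = 62.4 hours.

62.4 hours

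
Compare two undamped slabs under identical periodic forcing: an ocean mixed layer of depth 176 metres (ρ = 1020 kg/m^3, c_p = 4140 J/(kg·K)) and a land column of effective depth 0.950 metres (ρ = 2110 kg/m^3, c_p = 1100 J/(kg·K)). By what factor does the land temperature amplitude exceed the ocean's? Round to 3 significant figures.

337

C_ocean = 1020 × 4140 × 176 = 7.43×10^8 J/(m²·K).
C_land = 2110 × 1100 × 0.950 = 2.20×10^6 J/(m²·K).
Undamped amplitude ∝ 1/C, so A_land/A_ocean = C_ocean/C_land = 337.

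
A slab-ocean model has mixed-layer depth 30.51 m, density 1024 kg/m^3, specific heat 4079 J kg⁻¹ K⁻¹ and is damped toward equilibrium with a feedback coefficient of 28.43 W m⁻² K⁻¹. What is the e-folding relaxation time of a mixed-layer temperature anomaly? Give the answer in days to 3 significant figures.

Areal heat capacity C = ρ c_p D = 1024 × 4079 × 30.51 = 1.27×10^8 J/(m^2 K).
Relaxation time τ = C / λ = 1.27×10^8 / 28.43 = 4.48×10^6 s.
In days: 4.48×10^6 s / (86400 s/day) = 51.9 days.

51.9 days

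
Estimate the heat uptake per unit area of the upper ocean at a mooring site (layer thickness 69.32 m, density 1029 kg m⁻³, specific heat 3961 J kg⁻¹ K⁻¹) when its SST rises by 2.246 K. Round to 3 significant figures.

6.35×10^8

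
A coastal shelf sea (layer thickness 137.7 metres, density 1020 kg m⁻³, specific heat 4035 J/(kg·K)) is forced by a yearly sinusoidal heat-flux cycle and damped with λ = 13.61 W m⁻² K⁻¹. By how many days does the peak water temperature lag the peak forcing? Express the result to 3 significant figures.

84.3 days

Areal heat capacity C = ρ c_p D = 1020 × 4035 × 137.7 = 5.67×10^8 J m⁻² K⁻¹.
ω = 2π / 3.15×10^7 s = 1.99×10^-7 s⁻¹.
Phase lag φ = arctan(Cω/λ) = arctan(113/13.61) = 1.45 rad.
Time lag = φ / ω = 1.45 / 1.99×10^-7 = 7.28×10^6 s = 84.3 days.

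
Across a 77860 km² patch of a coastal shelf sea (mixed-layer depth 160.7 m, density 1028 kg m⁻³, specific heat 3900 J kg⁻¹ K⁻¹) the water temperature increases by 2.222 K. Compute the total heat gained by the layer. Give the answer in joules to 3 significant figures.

1.11×10^20 J

Areal heat capacity C = ρ c_p D = 1028 × 3900 × 160.7 = 6.44×10^8 J m⁻² K⁻¹.
Heat per unit area: q = C ΔT = 6.44×10^8 × 2.222 = 1.43×10^9 J/m².
Total heat: Q = q × A = 1.43×10^9 × (77860 × 10⁶ m²) = 1.11×10^20 J.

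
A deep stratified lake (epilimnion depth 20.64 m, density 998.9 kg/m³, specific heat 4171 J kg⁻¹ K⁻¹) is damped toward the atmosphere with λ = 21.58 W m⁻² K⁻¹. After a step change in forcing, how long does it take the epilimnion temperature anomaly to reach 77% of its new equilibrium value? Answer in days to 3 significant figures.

67.8 days

Areal heat capacity C = ρ c_p D = 998.9 × 4171 × 20.64 = 8.60×10^7 J/(m²·K).
τ = C / λ = 8.60×10^7 / 21.58 = 3.98×10^6 s.
Fraction reached: 1 − e^(−t/τ) = 0.77 ⇒ t = −τ ln(1 − 0.77) = τ × 1.47.
t = 5.86×10^6 s = 67.8 days.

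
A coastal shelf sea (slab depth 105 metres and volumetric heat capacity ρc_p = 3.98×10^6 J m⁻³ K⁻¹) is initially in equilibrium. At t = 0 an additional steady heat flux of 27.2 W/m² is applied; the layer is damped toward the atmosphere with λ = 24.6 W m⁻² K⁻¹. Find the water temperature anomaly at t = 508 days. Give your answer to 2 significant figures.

1.0 K

Areal heat capacity C = ρc_p × D = 3.98×10^6 × 105 = 4.18×10^8 J/(m²·K).
τ = C / λ = 4.18×10^8 / 24.6 = 1.70×10^7 s.
Equilibrium anomaly ΔT_eq = F / λ = 27.2 / 24.6 = 1.11 K.
t = 508 days = 4.39×10^7 s, so t/τ = 2.58.
ΔT(t) = ΔT_eq (1 − e^(−t/τ)) = 1.11 × (1 − e^−2.58) = 1.02 K.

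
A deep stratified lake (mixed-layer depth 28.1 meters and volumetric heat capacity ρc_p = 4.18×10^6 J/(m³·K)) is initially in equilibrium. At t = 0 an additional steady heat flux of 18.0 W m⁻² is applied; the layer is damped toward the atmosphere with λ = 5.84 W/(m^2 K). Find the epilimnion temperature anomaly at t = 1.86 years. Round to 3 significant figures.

2.92 K

Areal heat capacity C = ρc_p × D = 4.18×10^6 × 28.1 = 1.17×10^8 J/(m²·K).
τ = C / λ = 1.17×10^8 / 5.84 = 2.01×10^7 s.
Equilibrium anomaly ΔT_eq = F / λ = 18.0 / 5.84 = 3.08 K.
t = 1.86 years = 5.87×10^7 s, so t/τ = 2.92.
ΔT(t) = ΔT_eq (1 − e^(−t/τ)) = 3.08 × (1 − e^−2.92) = 2.92 K.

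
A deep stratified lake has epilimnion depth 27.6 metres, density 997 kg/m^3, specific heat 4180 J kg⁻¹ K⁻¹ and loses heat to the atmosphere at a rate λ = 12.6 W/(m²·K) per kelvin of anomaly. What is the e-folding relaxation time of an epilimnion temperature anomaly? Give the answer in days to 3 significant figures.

106 days

Areal heat capacity C = ρ c_p D = 997 × 4180 × 27.6 = 1.15×10^8 J/(m^2 K).
Relaxation time τ = C / λ = 1.15×10^8 / 12.6 = 9.13×10^6 s.
In days: 9.13×10^6 s / (86400 s/day) = 106 days.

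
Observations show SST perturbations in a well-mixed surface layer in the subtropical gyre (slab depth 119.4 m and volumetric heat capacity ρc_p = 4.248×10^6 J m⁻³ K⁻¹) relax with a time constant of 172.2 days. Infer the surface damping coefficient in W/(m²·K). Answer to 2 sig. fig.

34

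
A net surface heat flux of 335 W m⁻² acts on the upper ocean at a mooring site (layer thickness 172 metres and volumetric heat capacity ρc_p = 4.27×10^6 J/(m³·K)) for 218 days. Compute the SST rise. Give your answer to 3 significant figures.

Areal heat capacity C = ρc_p × D = 4.27×10^6 × 172 = 7.34×10^8 J m⁻² K⁻¹.
Net heat input Q = F Δt = 335 × (218 days × 86400 s/day) = 6.31×10^9 J/m².
ΔT = Q / C = 6.31×10^9 / 7.34×10^8 = 8.59 K.

8.59 K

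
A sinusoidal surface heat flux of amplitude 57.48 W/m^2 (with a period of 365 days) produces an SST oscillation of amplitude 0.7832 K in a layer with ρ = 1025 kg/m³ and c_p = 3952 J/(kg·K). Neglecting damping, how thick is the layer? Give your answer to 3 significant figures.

90.9 m

ω = 2π / 3.15×10^7 s = 1.99×10^-7 s⁻¹.
Required C = F₀ / (A ω) = 57.48 / (0.7832 × 1.99×10^-7) = 3.68×10^8 J/(m²·K).
D = C / (ρ c_p) = 3.68×10^8 / (1025 × 3952) = 90.9 m.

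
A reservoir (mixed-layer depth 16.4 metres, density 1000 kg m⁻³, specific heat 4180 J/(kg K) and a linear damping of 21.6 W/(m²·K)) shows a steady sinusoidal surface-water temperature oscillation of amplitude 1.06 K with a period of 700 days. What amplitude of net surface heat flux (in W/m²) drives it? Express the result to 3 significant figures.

24.1

Areal heat capacity C = ρ c_p D = 1000 × 4180 × 16.4 = 6.86×10^7 J m⁻² K⁻¹.
ω = 2π / 6.05×10^7 s = 1.04×10^-7 s⁻¹.
√((Cω)² + λ²) = √((7.12)² + 21.6²) = 22.7 W/(m²·K).
F₀ = A × √((Cω)²+λ²) = 1.06 × 22.7 = 24.1 W/m².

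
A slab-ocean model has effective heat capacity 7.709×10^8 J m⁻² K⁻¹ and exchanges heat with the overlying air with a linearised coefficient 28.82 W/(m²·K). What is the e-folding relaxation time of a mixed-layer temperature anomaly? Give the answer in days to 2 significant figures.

Areal heat capacity C = 7.709×10^8 J m⁻² K⁻¹ (given).
Relaxation time τ = C / λ = 7.71×10^8 / 28.82 = 2.67×10^7 s.
In days: 2.67×10^7 s / (86400 s/day) = 310 days.

310 days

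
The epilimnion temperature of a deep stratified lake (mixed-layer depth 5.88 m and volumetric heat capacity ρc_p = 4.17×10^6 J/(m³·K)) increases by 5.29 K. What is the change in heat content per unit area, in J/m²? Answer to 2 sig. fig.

1.3×10^8

Areal heat capacity C = ρc_p × D = 4.17×10^6 × 5.88 = 2.45×10^7 J/(m²·K).
ΔQ = C ΔT = 2.45×10^7 × 5.29 = 1.30×10^8 J/m².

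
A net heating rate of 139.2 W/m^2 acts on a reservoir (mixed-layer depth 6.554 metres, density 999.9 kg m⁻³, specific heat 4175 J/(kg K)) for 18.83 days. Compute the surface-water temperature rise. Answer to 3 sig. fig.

8.28 K

Areal heat capacity C = ρ c_p D = 999.9 × 4175 × 6.554 = 2.74×10^7 J/(m^2 K).
Net heat input Q = F Δt = 139.2 × (18.83 days × 86400 s/day) = 2.26×10^8 J/m².
ΔT = Q / C = 2.26×10^8 / 2.74×10^7 = 8.28 K.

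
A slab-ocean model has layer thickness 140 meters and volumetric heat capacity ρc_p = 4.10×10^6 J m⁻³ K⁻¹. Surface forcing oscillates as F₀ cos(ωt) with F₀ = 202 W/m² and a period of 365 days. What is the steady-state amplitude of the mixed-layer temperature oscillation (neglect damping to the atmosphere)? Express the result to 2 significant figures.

Areal heat capacity C = ρc_p × D = 4.10×10^6 × 140 = 5.74×10^8 J/(m^2 K).
Angular frequency ω = 2π / T = 2π / 3.15×10^7 s = 1.99×10^-7 s⁻¹.
Cω = 5.74×10^8 × 1.99×10^-7 = 114 W/(m²·K).
Amplitude A = F₀ / (Cω) = 202 / 114 = 1.77 K.

1.8 K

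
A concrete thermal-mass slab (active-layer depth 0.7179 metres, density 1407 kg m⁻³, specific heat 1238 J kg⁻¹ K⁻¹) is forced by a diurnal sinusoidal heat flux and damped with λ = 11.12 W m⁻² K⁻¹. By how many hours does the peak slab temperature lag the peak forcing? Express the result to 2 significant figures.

5.5 hours

Areal heat capacity C = ρ c_p D = 1407 × 1238 × 0.7179 = 1.25×10^6 J m⁻² K⁻¹.
ω = 2π / 86400 s = 7.27×10^-5 s⁻¹.
Phase lag φ = arctan(Cω/λ) = arctan(90.9/11.12) = 1.45 rad.
Time lag = φ / ω = 1.45 / 7.27×10^-5 = 19900 s = 5.54 hours.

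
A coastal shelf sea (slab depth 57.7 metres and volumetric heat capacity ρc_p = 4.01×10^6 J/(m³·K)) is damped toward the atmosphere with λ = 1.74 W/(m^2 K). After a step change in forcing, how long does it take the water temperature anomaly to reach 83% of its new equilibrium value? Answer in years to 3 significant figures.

7.47 years

Areal heat capacity C = ρc_p × D = 4.01×10^6 × 57.7 = 2.31×10^8 J/(m²·K).
τ = C / λ = 2.31×10^8 / 1.74 = 1.33×10^8 s.
Fraction reached: 1 − e^(−t/τ) = 0.83 ⇒ t = −τ ln(1 − 0.83) = τ × 1.77.
t = 2.36×10^8 s = 7.47 years.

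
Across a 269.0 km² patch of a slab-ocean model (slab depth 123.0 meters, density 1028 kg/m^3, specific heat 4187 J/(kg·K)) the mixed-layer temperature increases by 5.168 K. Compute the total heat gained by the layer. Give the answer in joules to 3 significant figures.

Areal heat capacity C = ρ c_p D = 1028 × 4187 × 123.0 = 5.29×10^8 J m⁻² K⁻¹.
Heat per unit area: q = C ΔT = 5.29×10^8 × 5.168 = 2.74×10^9 J/m².
Total heat: Q = q × A = 2.74×10^9 × (269.0 × 10⁶ m²) = 7.36×10^17 J.

7.36×10^17 J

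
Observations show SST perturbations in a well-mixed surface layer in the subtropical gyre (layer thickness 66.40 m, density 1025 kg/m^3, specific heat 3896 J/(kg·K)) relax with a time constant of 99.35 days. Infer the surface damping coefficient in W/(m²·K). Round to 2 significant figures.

Areal heat capacity C = ρ c_p D = 1025 × 3896 × 66.40 = 2.65×10^8 J m⁻² K⁻¹.
τ = 99.35 days = 8.58×10^6 s.
λ = C / τ = 2.65×10^8 / 8.58×10^6 = 30.9 W/(m²·K).

31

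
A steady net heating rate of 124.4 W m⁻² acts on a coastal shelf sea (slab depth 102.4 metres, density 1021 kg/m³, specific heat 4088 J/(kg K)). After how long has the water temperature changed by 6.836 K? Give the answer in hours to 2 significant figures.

6500 hours

Areal heat capacity C = ρ c_p D = 1021 × 4088 × 102.4 = 4.27×10^8 J/(m^2 K).
Time required: Δt = C ΔT / F = 4.27×10^8 × 6.836 / 124.4 = 2.35×10^7 s.
In hours: 2.35×10^7 s / (3600 s/hour) = 6520 hours.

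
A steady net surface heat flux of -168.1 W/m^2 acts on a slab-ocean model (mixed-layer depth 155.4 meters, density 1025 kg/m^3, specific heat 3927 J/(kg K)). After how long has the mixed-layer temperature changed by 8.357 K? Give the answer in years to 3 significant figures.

0.985 years

Areal heat capacity C = ρ c_p D = 1025 × 3927 × 155.4 = 6.26×10^8 J/(m^2 K).
Time required: Δt = C ΔT / F = 6.26×10^8 × -8.357 / -168.1 = 3.11×10^7 s.
In years: 3.11×10^7 s / (3.156×10^7 s/year) = 0.985 years.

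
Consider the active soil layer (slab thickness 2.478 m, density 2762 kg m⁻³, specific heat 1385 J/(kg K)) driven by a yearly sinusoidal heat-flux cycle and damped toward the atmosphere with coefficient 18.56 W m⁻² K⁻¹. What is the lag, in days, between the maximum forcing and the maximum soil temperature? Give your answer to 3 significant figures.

5.89 days

Areal heat capacity C = ρ c_p D = 2762 × 1385 × 2.478 = 9.48×10^6 J/(m^2 K).
ω = 2π / 3.15×10^7 s = 1.99×10^-7 s⁻¹.
Phase lag φ = arctan(Cω/λ) = arctan(1.89/18.56) = 0.101 rad.
Time lag = φ / ω = 0.101 / 1.99×10^-7 = 5.09×10^5 s = 5.89 days.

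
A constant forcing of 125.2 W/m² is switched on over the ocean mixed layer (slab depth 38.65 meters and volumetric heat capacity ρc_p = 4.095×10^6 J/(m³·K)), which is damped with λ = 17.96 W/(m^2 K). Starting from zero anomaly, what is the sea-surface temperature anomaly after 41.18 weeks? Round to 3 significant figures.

6.56 K

Areal heat capacity C = ρc_p × D = 4.095×10^6 × 38.65 = 1.58×10^8 J/(m²·K).
τ = C / λ = 1.58×10^8 / 17.96 = 8.81×10^6 s.
Equilibrium anomaly ΔT_eq = F / λ = 125.2 / 17.96 = 6.97 K.
t = 41.18 weeks = 2.49×10^7 s, so t/τ = 2.83.
ΔT(t) = ΔT_eq (1 − e^(−t/τ)) = 6.97 × (1 − e^−2.83) = 6.56 K.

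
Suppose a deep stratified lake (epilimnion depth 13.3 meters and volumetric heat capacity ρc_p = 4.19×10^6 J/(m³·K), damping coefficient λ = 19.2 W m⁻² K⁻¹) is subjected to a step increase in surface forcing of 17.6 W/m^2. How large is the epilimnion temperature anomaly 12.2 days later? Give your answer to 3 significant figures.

0.279 K

Areal heat capacity C = ρc_p × D = 4.19×10^6 × 13.3 = 5.57×10^7 J m⁻² K⁻¹.
τ = C / λ = 5.57×10^7 / 19.2 = 2.90×10^6 s.
Equilibrium anomaly ΔT_eq = F / λ = 17.6 / 19.2 = 0.917 K.
t = 12.2 days = 1.05×10^6 s, so t/τ = 0.363.
ΔT(t) = ΔT_eq (1 − e^(−t/τ)) = 0.917 × (1 − e^−0.363) = 0.279 K.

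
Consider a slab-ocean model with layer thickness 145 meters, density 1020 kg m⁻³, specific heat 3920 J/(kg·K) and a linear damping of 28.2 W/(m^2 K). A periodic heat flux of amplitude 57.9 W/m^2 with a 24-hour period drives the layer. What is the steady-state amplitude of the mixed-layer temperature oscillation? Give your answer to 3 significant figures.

Areal heat capacity C = ρ c_p D = 1020 × 3920 × 145 = 5.80×10^8 J/(m²·K).
Angular frequency ω = 2π / T = 2π / 86400 s = 7.27×10^-5 s⁻¹.
√((Cω)² + λ²) = √((42200)² + 28.2²) = 42200 W/(m²·K).
Amplitude A = F₀ / √((Cω)²+λ²) = 57.9 / 42200 = 0.00137 K.

0.00137 K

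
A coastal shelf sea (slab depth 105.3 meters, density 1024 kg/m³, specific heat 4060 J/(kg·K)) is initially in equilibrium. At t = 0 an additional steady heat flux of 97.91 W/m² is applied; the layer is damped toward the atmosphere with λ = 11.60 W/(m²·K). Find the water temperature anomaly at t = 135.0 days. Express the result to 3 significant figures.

Areal heat capacity C = ρ c_p D = 1024 × 4060 × 105.3 = 4.38×10^8 J/(m^2 K).
τ = C / λ = 4.38×10^8 / 11.60 = 3.77×10^7 s.
Equilibrium anomaly ΔT_eq = F / λ = 97.91 / 11.60 = 8.44 K.
t = 135.0 days = 1.17×10^7 s, so t/τ = 0.309.
ΔT(t) = ΔT_eq (1 − e^(−t/τ)) = 8.44 × (1 − e^−0.309) = 2.24 K.

2.24 K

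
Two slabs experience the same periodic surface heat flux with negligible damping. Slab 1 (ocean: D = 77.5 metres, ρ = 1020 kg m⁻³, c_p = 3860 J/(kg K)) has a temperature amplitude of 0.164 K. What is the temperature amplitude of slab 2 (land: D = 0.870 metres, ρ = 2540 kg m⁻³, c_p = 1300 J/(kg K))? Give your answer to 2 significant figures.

17 K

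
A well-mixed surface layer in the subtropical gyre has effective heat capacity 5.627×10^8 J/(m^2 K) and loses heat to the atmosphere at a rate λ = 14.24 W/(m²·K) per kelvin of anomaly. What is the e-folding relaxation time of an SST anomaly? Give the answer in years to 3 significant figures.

1.25 years

Areal heat capacity C = 5.627×10^8 J/(m^2 K) (given).
Relaxation time τ = C / λ = 5.63×10^8 / 14.24 = 3.95×10^7 s.
In years: 3.95×10^7 s / (3.156×10^7 s/year) = 1.25 years.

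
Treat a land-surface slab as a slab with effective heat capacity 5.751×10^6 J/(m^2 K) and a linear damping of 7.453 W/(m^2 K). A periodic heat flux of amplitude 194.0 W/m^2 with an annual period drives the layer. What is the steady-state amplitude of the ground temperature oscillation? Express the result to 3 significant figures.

25.7 K

Areal heat capacity C = 5.751×10^6 J/(m^2 K) (given).
Angular frequency ω = 2π / T = 2π / 3.15×10^7 s = 1.99×10^-7 s⁻¹.
√((Cω)² + λ²) = √((1.15)² + 7.453²) = 7.54 W/(m²·K).
Amplitude A = F₀ / √((Cω)²+λ²) = 194.0 / 7.54 = 25.7 K.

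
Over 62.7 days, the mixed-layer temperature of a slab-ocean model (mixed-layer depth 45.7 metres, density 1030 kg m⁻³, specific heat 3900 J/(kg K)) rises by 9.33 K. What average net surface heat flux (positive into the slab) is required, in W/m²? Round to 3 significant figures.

316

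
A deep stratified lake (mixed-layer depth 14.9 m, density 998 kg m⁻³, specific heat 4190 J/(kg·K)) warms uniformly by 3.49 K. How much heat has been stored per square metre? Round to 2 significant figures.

2.2×10^8

Areal heat capacity C = ρ c_p D = 998 × 4190 × 14.9 = 6.23×10^7 J m⁻² K⁻¹.
ΔQ = C ΔT = 6.23×10^7 × 3.49 = 2.17×10^8 J/m².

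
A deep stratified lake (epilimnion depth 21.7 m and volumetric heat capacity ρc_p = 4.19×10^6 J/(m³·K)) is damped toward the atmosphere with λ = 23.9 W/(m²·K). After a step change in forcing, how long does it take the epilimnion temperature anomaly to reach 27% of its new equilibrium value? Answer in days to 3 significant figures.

Areal heat capacity C = ρc_p × D = 4.19×10^6 × 21.7 = 9.09×10^7 J m⁻² K⁻¹.
τ = C / λ = 9.09×10^7 / 23.9 = 3.80×10^6 s.
Fraction reached: 1 − e^(−t/τ) = 0.27 ⇒ t = −τ ln(1 − 0.27) = τ × 0.315.
t = 1.20×10^6 s = 13.9 days.

13.9 days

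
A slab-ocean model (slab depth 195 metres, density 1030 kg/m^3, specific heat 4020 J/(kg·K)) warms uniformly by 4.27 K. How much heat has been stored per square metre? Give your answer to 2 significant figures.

Areal heat capacity C = ρ c_p D = 1030 × 4020 × 195 = 8.07×10^8 J/(m^2 K).
ΔQ = C ΔT = 8.07×10^8 × 4.27 = 3.45×10^9 J/m².

3.4×10^9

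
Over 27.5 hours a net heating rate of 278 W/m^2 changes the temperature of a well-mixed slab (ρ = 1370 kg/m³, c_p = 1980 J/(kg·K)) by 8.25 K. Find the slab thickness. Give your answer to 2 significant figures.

Heat input Q = F Δt = 278 × 99000 s = 2.75×10^7 J/m².
Required areal heat capacity C = Q / ΔT = 3.34×10^6 J/(m²·K).
Depth D = C / (ρ c_p) = 3.34×10^6 / (1370 × 1980) = 1.23 m.

1.2 m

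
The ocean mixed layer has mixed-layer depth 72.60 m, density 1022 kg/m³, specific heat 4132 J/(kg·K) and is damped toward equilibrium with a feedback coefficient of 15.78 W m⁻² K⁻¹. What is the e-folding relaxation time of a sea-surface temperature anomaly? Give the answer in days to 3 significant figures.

225 days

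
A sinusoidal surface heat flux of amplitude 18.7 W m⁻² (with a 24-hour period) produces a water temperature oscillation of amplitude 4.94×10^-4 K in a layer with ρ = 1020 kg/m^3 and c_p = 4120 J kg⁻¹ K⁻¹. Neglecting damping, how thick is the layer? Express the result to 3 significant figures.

ω = 2π / 86400 s = 7.27×10^-5 s⁻¹.
Required C = F₀ / (A ω) = 18.7 / (4.94×10^-4 × 7.27×10^-5) = 5.21×10^8 J/(m²·K).
D = C / (ρ c_p) = 5.21×10^8 / (1020 × 4120) = 124 m.

124 m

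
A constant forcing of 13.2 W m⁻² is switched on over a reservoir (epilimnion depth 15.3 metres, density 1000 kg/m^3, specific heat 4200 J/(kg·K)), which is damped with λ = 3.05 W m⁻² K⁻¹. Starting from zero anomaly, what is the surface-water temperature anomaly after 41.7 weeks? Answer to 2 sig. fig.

3.0 K

Areal heat capacity C = ρ c_p D = 1000 × 4200 × 15.3 = 6.43×10^7 J m⁻² K⁻¹.
τ = C / λ = 6.43×10^7 / 3.05 = 2.11×10^7 s.
Equilibrium anomaly ΔT_eq = F / λ = 13.2 / 3.05 = 4.33 K.
t = 41.7 weeks = 2.52×10^7 s, so t/τ = 1.20.
ΔT(t) = ΔT_eq (1 − e^(−t/τ)) = 4.33 × (1 − e^−1.20) = 3.02 K.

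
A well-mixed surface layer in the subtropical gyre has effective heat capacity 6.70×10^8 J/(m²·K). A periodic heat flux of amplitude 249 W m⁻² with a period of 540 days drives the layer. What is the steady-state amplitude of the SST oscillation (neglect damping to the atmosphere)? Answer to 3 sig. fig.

2.76 K

Areal heat capacity C = 6.70×10^8 J/(m²·K) (given).
Angular frequency ω = 2π / T = 2π / 4.67×10^7 s = 1.35×10^-7 s⁻¹.
Cω = 6.70×10^8 × 1.35×10^-7 = 90.2 W/(m²·K).
Amplitude A = F₀ / (Cω) = 249 / 90.2 = 2.76 K.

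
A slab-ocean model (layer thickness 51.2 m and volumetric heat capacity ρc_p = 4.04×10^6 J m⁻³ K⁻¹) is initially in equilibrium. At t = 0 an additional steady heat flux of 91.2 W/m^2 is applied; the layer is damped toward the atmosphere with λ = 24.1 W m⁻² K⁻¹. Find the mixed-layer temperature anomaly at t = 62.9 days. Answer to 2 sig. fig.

Areal heat capacity C = ρc_p × D = 4.04×10^6 × 51.2 = 2.07×10^8 J m⁻² K⁻¹.
τ = C / λ = 2.07×10^8 / 24.1 = 8.58×10^6 s.
Equilibrium anomaly ΔT_eq = F / λ = 91.2 / 24.1 = 3.78 K.
t = 62.9 days = 5.43×10^6 s, so t/τ = 0.633.
ΔT(t) = ΔT_eq (1 − e^(−t/τ)) = 3.78 × (1 − e^−0.633) = 1.78 K.

1.8 K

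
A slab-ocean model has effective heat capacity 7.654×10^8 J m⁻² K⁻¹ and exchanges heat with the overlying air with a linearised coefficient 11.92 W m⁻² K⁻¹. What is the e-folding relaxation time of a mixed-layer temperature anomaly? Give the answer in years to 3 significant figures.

Areal heat capacity C = 7.654×10^8 J m⁻² K⁻¹ (given).
Relaxation time τ = C / λ = 7.65×10^8 / 11.92 = 6.42×10^7 s.
In years: 6.42×10^7 s / (3.156×10^7 s/year) = 2.03 years.

2.03 years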